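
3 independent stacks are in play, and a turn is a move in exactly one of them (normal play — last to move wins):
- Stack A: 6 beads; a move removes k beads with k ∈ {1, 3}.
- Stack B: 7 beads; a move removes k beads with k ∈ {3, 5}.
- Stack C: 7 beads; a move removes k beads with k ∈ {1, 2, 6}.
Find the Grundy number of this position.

Grundy values for stack A (subtraction set {1, 3}):
k:     0  1  2  3  4  5  6
g(k):  0  1  0  1  0  1  0
So g(6) = 0.
Grundy values for stack B (subtraction set {3, 5}):
k:     0  1  2  3  4  5  6  7
g(k):  0  0  0  1  1  1  2  2
So g(7) = 2.
For stack C, compute g(0), g(1), … with moves {1, 2, 6}:
k:     0  1  2  3  4  5  6  7
g(k):  0  1  2  0  1  2  3  0
So g(7) = 0.
By the Sprague-Grundy theorem, the Grundy value of a sum of independent games is the XOR of the component values.
Combined value = 0 ⊕ 2 ⊕ 0 = 2.

2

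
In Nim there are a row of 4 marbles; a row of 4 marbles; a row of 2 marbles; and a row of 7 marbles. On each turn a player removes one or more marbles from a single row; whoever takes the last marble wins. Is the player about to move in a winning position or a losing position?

Winning position

Compute the nim-sum pairwise:
4 XOR 4 = 0
0 XOR 2 = 2
2 XOR 7 = 5
The nim-sum is 5 ≠ 0, so this is an N-position: the player to move can win.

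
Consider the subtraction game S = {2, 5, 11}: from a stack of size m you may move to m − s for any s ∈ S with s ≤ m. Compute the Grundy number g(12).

Build the Grundy sequence with g(k) = mex{g(k−s) : s ∈ {2, 5, 11}, s ≤ k}:
g(0) = mex{} = 0
g(1) = mex{} = 0
g(2) = mex{0} = 1
g(3) = mex{0} = 1
g(4) = mex{1} = 0
g(5) = mex{0,1} = 2
g(6) = mex{0} = 1
g(7) = mex{1,2} = 0
g(8) = mex{1} = 0
g(9) = mex{0} = 1
g(10) = mex{0,2} = 1
g(11) = mex{0,1} = 2
g(12) = mex{0,1} = 2
So g(12) = 2.

2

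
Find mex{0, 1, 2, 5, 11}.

3

The values 0, 1, 2 are all present; 3 is the first non-negative integer missing from the set.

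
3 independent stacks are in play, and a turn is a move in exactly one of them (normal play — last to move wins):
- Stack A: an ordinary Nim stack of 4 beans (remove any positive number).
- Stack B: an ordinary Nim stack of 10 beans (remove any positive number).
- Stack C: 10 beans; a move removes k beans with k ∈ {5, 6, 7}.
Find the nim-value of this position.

12

Stack A is a plain Nim stack of size 4, so its Grundy value is 4.
Stack B is a plain Nim stack of size 10, so its Grundy value is 10.
For stack C, compute g(0), g(1), … with moves {5, 6, 7}:
g(0) = mex{} = 0
g(1) = mex{} = 0
g(2) = mex{} = 0
g(3) = mex{} = 0
g(4) = mex{} = 0
g(5) = mex{0} = 1
g(6) = mex{0} = 1
g(7) = mex{0} = 1
g(8) = mex{0} = 1
g(9) = mex{0} = 1
g(10) = mex{0,1} = 2
So g(10) = 2.
By the Sprague-Grundy theorem, the Grundy value of a sum of independent games is the XOR of the component values.
Combined value = 4 XOR 10 XOR 2 = 12.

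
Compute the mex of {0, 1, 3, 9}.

2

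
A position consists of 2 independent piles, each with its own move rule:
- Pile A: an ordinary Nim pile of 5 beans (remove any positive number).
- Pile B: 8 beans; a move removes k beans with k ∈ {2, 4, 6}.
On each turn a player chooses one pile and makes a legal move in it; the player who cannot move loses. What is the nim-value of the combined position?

5

Pile A is a plain Nim pile of size 5, so its Grundy value is 5.
Build the Grundy sequence for pile B with g(k) = mex{g(k−s) : s ∈ {2, 4, 6}, s ≤ k}:
g(0) = mex{} = 0
g(1) = mex{} = 0
g(2) = mex{0} = 1
g(3) = mex{0} = 1
g(4) = mex{0,1} = 2
g(5) = mex{0,1} = 2
g(6) = mex{0,1,2} = 3
g(7) = mex{0,1,2} = 3
g(8) = mex{1,2,3} = 0
So g(8) = 0.
The value of a disjunctive sum is the nim-sum of the parts.
Combined value = 5 XOR 0 = 5.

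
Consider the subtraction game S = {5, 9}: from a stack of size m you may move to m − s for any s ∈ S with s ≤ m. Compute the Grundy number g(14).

0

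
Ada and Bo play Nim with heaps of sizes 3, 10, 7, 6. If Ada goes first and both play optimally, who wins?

Nim-sum: 3 XOR 10 XOR 7 XOR 6 = 8.
The nim-sum is 8 ≠ 0, so this is an N-position: the player to move can win; Ada has a winning move.

Ada wins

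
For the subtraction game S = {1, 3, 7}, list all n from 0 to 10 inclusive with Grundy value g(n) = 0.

0, 2, 4, 6, 8, 10

Grundy values for subtraction set {1, 3, 7}:
g(0) = mex{} = 0
g(1) = mex{0} = 1
g(2) = mex{1} = 0
g(3) = mex{0} = 1
g(4) = mex{1} = 0
g(5) = mex{0} = 1
g(6) = mex{1} = 0
g(7) = mex{0} = 1
g(8) = mex{1} = 0
g(9) = mex{0} = 1
g(10) = mex{1} = 0
The P-positions (g = 0) in 0..10 are 0, 2, 4, 6, 8, 10.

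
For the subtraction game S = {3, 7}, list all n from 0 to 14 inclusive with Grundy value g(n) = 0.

0, 1, 2, 6, 10, 11, 12

Compute g(0), g(1), … for moves {3, 7}:
k:     0  1  2  3  4  5  6  7  8  9 10 11 12 13 14
g(k):  0  0  0  1  1  1  0  2  2  1  0  0  0  1  1
The P-positions (g = 0) in 0..14 are 0, 1, 2, 6, 10, 11, 12.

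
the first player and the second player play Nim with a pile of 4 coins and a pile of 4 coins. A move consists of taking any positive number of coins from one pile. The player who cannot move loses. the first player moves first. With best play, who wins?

Compute the nim-sum pairwise:
4 ⊕ 4 = 0
The nim-sum is 0, so this is a P-position: the player to move is in a losing position under optimal play; the first player is about to move from it and so loses — the second player wins.

the second player wins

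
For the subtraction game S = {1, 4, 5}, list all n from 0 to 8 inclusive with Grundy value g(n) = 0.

0, 2, 8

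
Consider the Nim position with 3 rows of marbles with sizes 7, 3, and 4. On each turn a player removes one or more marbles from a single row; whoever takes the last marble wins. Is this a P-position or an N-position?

P-position

In binary:
  111  (7)
  011  (3)
  100  (4)
  ---
  000  (0)
The nim-sum is 0, so this is a P-position: the player to move is in a losing position under optimal play.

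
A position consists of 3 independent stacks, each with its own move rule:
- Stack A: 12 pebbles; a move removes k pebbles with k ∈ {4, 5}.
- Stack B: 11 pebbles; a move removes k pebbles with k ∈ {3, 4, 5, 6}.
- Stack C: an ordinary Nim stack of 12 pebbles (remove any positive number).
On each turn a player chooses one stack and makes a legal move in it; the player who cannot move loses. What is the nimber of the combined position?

Grundy values for stack A (subtraction set {4, 5}):
g(0) = mex{} = 0
g(1) = mex{} = 0
g(2) = mex{} = 0
g(3) = mex{} = 0
g(4) = mex{0} = 1
g(5) = mex{0} = 1
g(6) = mex{0} = 1
g(7) = mex{0} = 1
g(8) = mex{0,1} = 2
g(9) = mex{1} = 0
g(10) = mex{1} = 0
g(11) = mex{1} = 0
g(12) = mex{1,2} = 0
So g(12) = 0.
Grundy values for stack B (subtraction set {3, 4, 5, 6}):
g(0) = mex{} = 0
g(1) = mex{} = 0
g(2) = mex{} = 0
g(3) = mex{0} = 1
g(4) = mex{0} = 1
g(5) = mex{0} = 1
g(6) = mex{0,1} = 2
g(7) = mex{0,1} = 2
g(8) = mex{0,1} = 2
g(9) = mex{1,2} = 0
g(10) = mex{1,2} = 0
g(11) = mex{1,2} = 0
So g(11) = 0.
Stack C is a plain Nim stack of size 12, so its Grundy value is 12.
The value of a disjunctive sum is the nim-sum of the parts.
Combined value = 0 XOR 0 XOR 12 = 12.

12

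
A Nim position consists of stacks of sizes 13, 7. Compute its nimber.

Compute the nim-sum pairwise:
13 ⊕ 7 = 10

10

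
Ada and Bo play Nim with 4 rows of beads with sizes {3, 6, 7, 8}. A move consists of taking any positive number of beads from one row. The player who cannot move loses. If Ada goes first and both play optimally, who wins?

Ada wins

Compute the nim-sum pairwise:
3 XOR 6 = 5
5 XOR 7 = 2
2 XOR 8 = 10
The nim-sum is 10 ≠ 0, so this is an N-position: the player to move can win; Ada has a winning move.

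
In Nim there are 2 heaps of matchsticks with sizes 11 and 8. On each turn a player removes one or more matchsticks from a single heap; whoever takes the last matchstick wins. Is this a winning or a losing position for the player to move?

Write each in binary and XOR column by column:
  1011  (11)
  1000  (8)
  ----
  0011  (3)
The nim-sum is 3 ≠ 0, so this is an N-position: the player to move can win.

Winning position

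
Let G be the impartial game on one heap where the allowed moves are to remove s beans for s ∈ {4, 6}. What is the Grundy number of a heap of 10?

Compute g(0), g(1), … for moves {4, 6}:
k:     0  1  2  3  4  5  6  7  8  9 10
g(k):  0  0  0  0  1  1  1  1  2  2  0
So g(10) = 0.

0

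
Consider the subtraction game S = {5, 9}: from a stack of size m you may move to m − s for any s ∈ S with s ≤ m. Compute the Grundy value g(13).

Build the Grundy sequence with g(k) = mex{g(k−s) : s ∈ {5, 9}, s ≤ k}:
g(0) = mex{} = 0
g(1) = mex{} = 0
g(2) = mex{} = 0
g(3) = mex{} = 0
g(4) = mex{} = 0
g(5) = mex{0} = 1
g(6) = mex{0} = 1
g(7) = mex{0} = 1
g(8) = mex{0} = 1
g(9) = mex{0} = 1
g(10) = mex{0,1} = 2
g(11) = mex{0,1} = 2
g(12) = mex{0,1} = 2
g(13) = mex{0,1} = 2
So g(13) = 2.

2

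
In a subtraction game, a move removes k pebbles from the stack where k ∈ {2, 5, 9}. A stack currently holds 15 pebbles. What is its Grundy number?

0

Compute g(0), g(1), … for moves {2, 5, 9}:
k:     0  1  2  3  4  5  6  7  8  9 10 11 12 13 14 15
g(k):  0  0  1  1  0  2  1  0  0  1  1  0  2  1  0  0
So g(15) = 0.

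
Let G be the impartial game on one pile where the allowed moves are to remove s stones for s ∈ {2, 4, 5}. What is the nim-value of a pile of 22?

Grundy values for subtraction set {2, 4, 5}:
k:     0  1  2  3  4  5  6  7  8  9 10 11 12 13 14 15 16 17 18 19 20 21 22
g(k):  0  0  1  1  2  2  3  0  0  1  1  2  2  3  0  0  1  1  2  2  3  0  0
So g(22) = 0.

0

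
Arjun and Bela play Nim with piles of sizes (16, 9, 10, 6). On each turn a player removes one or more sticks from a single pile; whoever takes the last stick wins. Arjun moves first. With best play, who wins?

In binary:
  10000  (16)
  01001  (9)
  01010  (10)
  00110  (6)
  -----
  10101  (21)
The nim-sum is 21 ≠ 0, so this is an N-position: the player to move can win; Arjun has a winning move.

Arjun wins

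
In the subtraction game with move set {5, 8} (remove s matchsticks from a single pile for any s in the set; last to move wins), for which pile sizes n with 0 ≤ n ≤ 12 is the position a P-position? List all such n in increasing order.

Compute g(0), g(1), … for moves {5, 8}:
g(0) = mex{} = 0
g(1) = mex{} = 0
g(2) = mex{} = 0
g(3) = mex{} = 0
g(4) = mex{} = 0
g(5) = mex{0} = 1
g(6) = mex{0} = 1
g(7) = mex{0} = 1
g(8) = mex{0} = 1
g(9) = mex{0} = 1
g(10) = mex{0,1} = 2
g(11) = mex{0,1} = 2
g(12) = mex{0,1} = 2
The P-positions (g = 0) in 0..12 are 0, 1, 2, 3, 4.

0, 1, 2, 3, 4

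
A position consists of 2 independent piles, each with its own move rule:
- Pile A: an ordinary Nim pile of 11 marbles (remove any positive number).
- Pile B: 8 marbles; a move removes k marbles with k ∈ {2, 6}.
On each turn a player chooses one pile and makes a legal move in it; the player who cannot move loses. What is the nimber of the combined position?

Pile A is a plain Nim pile of size 11, so its Grundy value is 11.
For pile B, compute g(0), g(1), … with moves {2, 6}:
k:     0  1  2  3  4  5  6  7  8
g(k):  0  0  1  1  0  0  1  1  0
So g(8) = 0.
By the Sprague-Grundy theorem, the Grundy value of a sum of independent games is the XOR of the component values.
Combined value = 11 ⊕ 0 = 11.

11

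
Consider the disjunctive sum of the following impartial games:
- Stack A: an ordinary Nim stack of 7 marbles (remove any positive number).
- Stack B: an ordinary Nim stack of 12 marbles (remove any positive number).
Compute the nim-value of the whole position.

11

Stack A is a plain Nim stack of size 7, so its Grundy value is 7.
Stack B is a plain Nim stack of size 12, so its Grundy value is 12.
The value of a disjunctive sum is the nim-sum of the parts.
Combined value = 7 XOR 12 = 11.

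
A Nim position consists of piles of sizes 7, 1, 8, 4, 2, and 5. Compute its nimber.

13

Nim-sum: 7 ⊕ 1 ⊕ 8 ⊕ 4 ⊕ 2 ⊕ 5 = 13.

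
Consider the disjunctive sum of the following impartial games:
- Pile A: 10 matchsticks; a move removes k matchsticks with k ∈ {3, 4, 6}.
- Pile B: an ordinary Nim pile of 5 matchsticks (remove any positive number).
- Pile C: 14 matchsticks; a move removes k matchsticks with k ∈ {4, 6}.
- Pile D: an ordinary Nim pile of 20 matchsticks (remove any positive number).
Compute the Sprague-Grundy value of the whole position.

Build the Grundy sequence for pile A with g(k) = mex{g(k−s) : s ∈ {3, 4, 6}, s ≤ k}:
g(0) = mex{} = 0
g(1) = mex{} = 0
g(2) = mex{} = 0
g(3) = mex{0} = 1
g(4) = mex{0} = 1
g(5) = mex{0} = 1
g(6) = mex{0,1} = 2
g(7) = mex{0,1} = 2
g(8) = mex{0,1} = 2
g(9) = mex{1,2} = 0
g(10) = mex{1,2} = 0
So g(10) = 0.
Pile B is a plain Nim pile of size 5, so its Grundy value is 5.
Grundy values for pile C (subtraction set {4, 6}):
g(0) = mex{} = 0
g(1) = mex{} = 0
g(2) = mex{} = 0
g(3) = mex{} = 0
g(4) = mex{0} = 1
g(5) = mex{0} = 1
g(6) = mex{0} = 1
g(7) = mex{0} = 1
g(8) = mex{0,1} = 2
g(9) = mex{0,1} = 2
g(10) = mex{1} = 0
g(11) = mex{1} = 0
g(12) = mex{1,2} = 0
g(13) = mex{1,2} = 0
g(14) = mex{0,2} = 1
So g(14) = 1.
Pile D is a plain Nim pile of size 20, so its Grundy value is 20.
By the Sprague-Grundy theorem, the Grundy value of a sum of independent games is the XOR of the component values.
Combined value = 0 XOR 5 XOR 1 XOR 20 = 16.

16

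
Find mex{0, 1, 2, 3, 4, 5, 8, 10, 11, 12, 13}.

The values 0, 1, 2, 3, 4, 5 are all present; 6 is the first non-negative integer missing from the set.

6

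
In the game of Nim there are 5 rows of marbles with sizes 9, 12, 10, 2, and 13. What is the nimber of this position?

Write each in binary and XOR column by column:
  1001  (9)
  1100  (12)
  1010  (10)
  0010  (2)
  1101  (13)
  ----
  0000  (0)

0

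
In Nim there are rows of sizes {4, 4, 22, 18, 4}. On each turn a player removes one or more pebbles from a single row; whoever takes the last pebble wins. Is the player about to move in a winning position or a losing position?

Losing position

Write each in binary and XOR column by column:
  00100  (4)
  00100  (4)
  10110  (22)
  10010  (18)
  00100  (4)
  -----
  00000  (0)
The nim-sum is 0, so this is a P-position: the player to move is in a losing position under optimal play.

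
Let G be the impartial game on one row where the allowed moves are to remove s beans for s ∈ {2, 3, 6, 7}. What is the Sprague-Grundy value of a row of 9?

Grundy values for subtraction set {2, 3, 6, 7}:
g(0) = mex{} = 0
g(1) = mex{} = 0
g(2) = mex{0} = 1
g(3) = mex{0} = 1
g(4) = mex{0,1} = 2
g(5) = mex{1} = 0
g(6) = mex{0,1,2} = 3
g(7) = mex{0,2} = 1
g(8) = mex{0,1,3} = 2
g(9) = mex{1,3} = 0
So g(9) = 0.

0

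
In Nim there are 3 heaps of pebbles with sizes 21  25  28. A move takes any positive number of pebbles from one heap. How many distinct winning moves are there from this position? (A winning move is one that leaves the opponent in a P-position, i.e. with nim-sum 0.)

3

Bitwise XOR of the heap sizes:
  10101  (21)
  11001  (25)
  11100  (28)
  -----
  10000  (16)
The overall nim-sum is X = 16. A heap of size p has a winning move iff p XOR X < p (reduce it to p XOR X).
  21: 21 XOR 16 = 5 < 21 — winning move (to 5).
  25: 25 XOR 16 = 9 < 25 — winning move (to 9).
  28: 28 XOR 16 = 12 < 28 — winning move (to 12).
That gives 3 winning moves.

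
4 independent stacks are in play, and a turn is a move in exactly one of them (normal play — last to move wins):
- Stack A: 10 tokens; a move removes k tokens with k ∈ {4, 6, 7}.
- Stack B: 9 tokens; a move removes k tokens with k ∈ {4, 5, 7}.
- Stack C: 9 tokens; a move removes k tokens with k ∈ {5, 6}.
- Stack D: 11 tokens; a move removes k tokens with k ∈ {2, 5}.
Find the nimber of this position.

1

Build the Grundy sequence for stack A with g(k) = mex{g(k−s) : s ∈ {4, 6, 7}, s ≤ k}:
g(0) = mex{} = 0
g(1) = mex{} = 0
g(2) = mex{} = 0
g(3) = mex{} = 0
g(4) = mex{0} = 1
g(5) = mex{0} = 1
g(6) = mex{0} = 1
g(7) = mex{0} = 1
g(8) = mex{0,1} = 2
g(9) = mex{0,1} = 2
g(10) = mex{0,1} = 2
So g(10) = 2.
Build the Grundy sequence for stack B with g(k) = mex{g(k−s) : s ∈ {4, 5, 7}, s ≤ k}:
g(0) = mex{} = 0
g(1) = mex{} = 0
g(2) = mex{} = 0
g(3) = mex{} = 0
g(4) = mex{0} = 1
g(5) = mex{0} = 1
g(6) = mex{0} = 1
g(7) = mex{0} = 1
g(8) = mex{0,1} = 2
g(9) = mex{0,1} = 2
So g(9) = 2.
Build the Grundy sequence for stack C with g(k) = mex{g(k−s) : s ∈ {5, 6}, s ≤ k}:
g(0) = mex{} = 0
g(1) = mex{} = 0
g(2) = mex{} = 0
g(3) = mex{} = 0
g(4) = mex{} = 0
g(5) = mex{0} = 1
g(6) = mex{0} = 1
g(7) = mex{0} = 1
g(8) = mex{0} = 1
g(9) = mex{0} = 1
So g(9) = 1.
Build the Grundy sequence for stack D with g(k) = mex{g(k−s) : s ∈ {2, 5}, s ≤ k}:
k:     0  1  2  3  4  5  6  7  8  9 10 11
g(k):  0  0  1  1  0  2  1  0  0  1  1  0
So g(11) = 0.
The value of a disjunctive sum is the nim-sum of the parts.
Combined value = 2 ⊕ 2 ⊕ 1 ⊕ 0 = 1.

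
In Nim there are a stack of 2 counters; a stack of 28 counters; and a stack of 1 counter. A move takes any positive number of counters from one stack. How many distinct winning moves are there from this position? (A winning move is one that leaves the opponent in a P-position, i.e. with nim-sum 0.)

Nim-sum: 2 XOR 28 XOR 1 = 31.
The overall nim-sum is X = 31. A stack of size p has a winning move iff p XOR X < p (reduce it to p XOR X).
  2: 2 XOR 31 = 29 ≥ 2 — no move.
  28: 28 XOR 31 = 3 < 28 — winning move (to 3).
  1: 1 XOR 31 = 30 ≥ 1 — no move.
That gives 1 winning move.

1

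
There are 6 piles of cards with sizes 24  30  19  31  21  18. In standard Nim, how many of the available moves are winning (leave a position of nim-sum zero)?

In binary:
  11000  (24)
  11110  (30)
  10011  (19)
  11111  (31)
  10101  (21)
  10010  (18)
  -----
  01101  (13)
The overall nim-sum is X = 13. A pile of size p has a winning move iff p XOR X < p (reduce it to p XOR X).
  24: 24 XOR 13 = 21 < 24 — winning move (to 21).
  30: 30 XOR 13 = 19 < 30 — winning move (to 19).
  19: 19 XOR 13 = 30 ≥ 19 — no move.
  31: 31 XOR 13 = 18 < 31 — winning move (to 18).
  21: 21 XOR 13 = 24 ≥ 21 — no move.
  18: 18 XOR 13 = 31 ≥ 18 — no move.
That gives 3 winning moves.

3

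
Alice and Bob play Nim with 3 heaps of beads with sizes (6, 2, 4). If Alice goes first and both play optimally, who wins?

Bitwise XOR of the heap sizes:
  110  (6)
  010  (2)
  100  (4)
  ---
  000  (0)
The nim-sum is 0, so this is a P-position: the player to move is in a losing position under optimal play; Alice is about to move from it and so loses — Bob wins.

Bob wins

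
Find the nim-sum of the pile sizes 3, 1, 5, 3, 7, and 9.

10

Nim-sum: 3 ⊕ 1 ⊕ 5 ⊕ 3 ⊕ 7 ⊕ 9 = 10.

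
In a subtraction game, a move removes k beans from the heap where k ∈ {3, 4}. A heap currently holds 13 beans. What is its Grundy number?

2

Grundy values for subtraction set {3, 4}:
k:     0  1  2  3  4  5  6  7  8  9 10 11 12 13
g(k):  0  0  0  1  1  1  2  0  0  0  1  1  1  2
So g(13) = 2.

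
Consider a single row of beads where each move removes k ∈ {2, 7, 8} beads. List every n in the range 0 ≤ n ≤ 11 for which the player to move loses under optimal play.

0, 1, 4, 5, 10

Build the Grundy sequence with g(k) = mex{g(k−s) : s ∈ {2, 7, 8}, s ≤ k}:
k:     0  1  2  3  4  5  6  7  8  9 10 11
g(k):  0  0  1  1  0  0  1  1  2  2  0  3
The P-positions (g = 0) in 0..11 are 0, 1, 4, 5, 10.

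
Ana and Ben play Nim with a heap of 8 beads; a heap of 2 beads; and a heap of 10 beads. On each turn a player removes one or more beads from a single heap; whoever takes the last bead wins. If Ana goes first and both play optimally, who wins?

Ben wins

Compute the nim-sum pairwise:
8 XOR 2 = 10
10 XOR 10 = 0
The nim-sum is 0, so this is a P-position: the player to move is in a losing position under optimal play; Ana is about to move from it and so loses — Ben wins.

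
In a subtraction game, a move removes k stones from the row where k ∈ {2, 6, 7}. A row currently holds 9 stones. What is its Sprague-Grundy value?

Grundy values for subtraction set {2, 6, 7}:
k:     0  1  2  3  4  5  6  7  8  9
g(k):  0  0  1  1  0  0  1  1  2  0
So g(9) = 0.

0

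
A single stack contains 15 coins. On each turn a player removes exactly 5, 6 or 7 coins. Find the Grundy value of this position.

0

Compute g(0), g(1), … for moves {5, 6, 7}:
k:     0  1  2  3  4  5  6  7  8  9 10 11 12 13 14 15
g(k):  0  0  0  0  0  1  1  1  1  1  2  2  0  0  0  0
So g(15) = 0.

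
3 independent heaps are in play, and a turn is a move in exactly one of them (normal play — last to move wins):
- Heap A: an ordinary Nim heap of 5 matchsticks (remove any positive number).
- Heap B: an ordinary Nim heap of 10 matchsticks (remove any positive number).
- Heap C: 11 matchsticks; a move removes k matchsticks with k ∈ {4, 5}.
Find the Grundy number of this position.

Heap A is a plain Nim heap of size 5, so its Grundy value is 5.
Heap B is a plain Nim heap of size 10, so its Grundy value is 10.
Grundy values for heap C (subtraction set {4, 5}):
g(0) = mex{} = 0
g(1) = mex{} = 0
g(2) = mex{} = 0
g(3) = mex{} = 0
g(4) = mex{0} = 1
g(5) = mex{0} = 1
g(6) = mex{0} = 1
g(7) = mex{0} = 1
g(8) = mex{0,1} = 2
g(9) = mex{1} = 0
g(10) = mex{1} = 0
g(11) = mex{1} = 0
So g(11) = 0.
By the Sprague-Grundy theorem, the Grundy value of a sum of independent games is the XOR of the component values.
Combined value = 5 ⊕ 10 ⊕ 0 = 15.

15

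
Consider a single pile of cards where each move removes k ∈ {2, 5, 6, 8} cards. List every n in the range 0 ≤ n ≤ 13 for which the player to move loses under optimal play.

0, 1, 4, 11

Build the Grundy sequence with g(k) = mex{g(k−s) : s ∈ {2, 5, 6, 8}, s ≤ k}:
g(0) = mex{} = 0
g(1) = mex{} = 0
g(2) = mex{0} = 1
g(3) = mex{0} = 1
g(4) = mex{1} = 0
g(5) = mex{0,1} = 2
g(6) = mex{0} = 1
g(7) = mex{0,1,2} = 3
g(8) = mex{0,1} = 2
g(9) = mex{0,1,3} = 2
g(10) = mex{0,1,2} = 3
g(11) = mex{1,2} = 0
g(12) = mex{0,1,3} = 2
g(13) = mex{0,2,3} = 1
The P-positions (g = 0) in 0..13 are 0, 1, 4, 11.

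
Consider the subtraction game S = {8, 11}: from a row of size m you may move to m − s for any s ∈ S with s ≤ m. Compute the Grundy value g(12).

Compute g(0), g(1), … for moves {8, 11}:
g(0) = mex{} = 0
g(1) = mex{} = 0
g(2) = mex{} = 0
g(3) = mex{} = 0
g(4) = mex{} = 0
g(5) = mex{} = 0
g(6) = mex{} = 0
g(7) = mex{} = 0
g(8) = mex{0} = 1
g(9) = mex{0} = 1
g(10) = mex{0} = 1
g(11) = mex{0} = 1
g(12) = mex{0} = 1
So g(12) = 1.

1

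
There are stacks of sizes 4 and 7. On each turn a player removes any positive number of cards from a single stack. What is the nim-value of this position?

3

In binary:
  100  (4)
  111  (7)
  ---
  011  (3)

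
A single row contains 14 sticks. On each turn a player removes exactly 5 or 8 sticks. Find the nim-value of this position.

0

Build the Grundy sequence with g(k) = mex{g(k−s) : s ∈ {5, 8}, s ≤ k}:
k:     0  1  2  3  4  5  6  7  8  9 10 11 12 13 14
g(k):  0  0  0  0  0  1  1  1  1  1  2  2  2  0  0
So g(14) = 0.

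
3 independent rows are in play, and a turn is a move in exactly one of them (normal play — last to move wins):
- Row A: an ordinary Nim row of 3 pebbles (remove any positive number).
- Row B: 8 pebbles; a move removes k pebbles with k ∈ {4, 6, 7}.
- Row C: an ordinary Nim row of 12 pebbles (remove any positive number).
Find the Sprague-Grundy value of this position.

13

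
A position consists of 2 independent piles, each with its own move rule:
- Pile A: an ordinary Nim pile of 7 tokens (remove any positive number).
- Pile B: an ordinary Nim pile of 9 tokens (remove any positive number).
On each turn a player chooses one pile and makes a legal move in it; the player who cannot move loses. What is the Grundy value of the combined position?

Pile A is a plain Nim pile of size 7, so its Grundy value is 7.
Pile B is a plain Nim pile of size 9, so its Grundy value is 9.
The value of a disjunctive sum is the nim-sum of the parts.
Combined value = 7 XOR 9 = 14.

14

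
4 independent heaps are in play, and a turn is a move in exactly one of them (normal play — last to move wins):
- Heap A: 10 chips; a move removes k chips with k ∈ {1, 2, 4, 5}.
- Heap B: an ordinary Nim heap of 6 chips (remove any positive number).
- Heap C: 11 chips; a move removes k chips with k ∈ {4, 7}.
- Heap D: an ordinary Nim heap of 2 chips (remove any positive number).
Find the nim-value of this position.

Build the Grundy sequence for heap A with g(k) = mex{g(k−s) : s ∈ {1, 2, 4, 5}, s ≤ k}:
k:     0  1  2  3  4  5  6  7  8  9 10
g(k):  0  1  2  0  1  2  0  1  2  0  1
So g(10) = 1.
Heap B is a plain Nim heap of size 6, so its Grundy value is 6.
Build the Grundy sequence for heap C with g(k) = mex{g(k−s) : s ∈ {4, 7}, s ≤ k}:
g(0) = mex{} = 0
g(1) = mex{} = 0
g(2) = mex{} = 0
g(3) = mex{} = 0
g(4) = mex{0} = 1
g(5) = mex{0} = 1
g(6) = mex{0} = 1
g(7) = mex{0} = 1
g(8) = mex{0,1} = 2
g(9) = mex{0,1} = 2
g(10) = mex{0,1} = 2
g(11) = mex{1} = 0
So g(11) = 0.
Heap D is a plain Nim heap of size 2, so its Grundy value is 2.
By the Sprague-Grundy theorem, the Grundy value of a sum of independent games is the XOR of the component values.
Combined value = 1 XOR 6 XOR 0 XOR 2 = 5.

5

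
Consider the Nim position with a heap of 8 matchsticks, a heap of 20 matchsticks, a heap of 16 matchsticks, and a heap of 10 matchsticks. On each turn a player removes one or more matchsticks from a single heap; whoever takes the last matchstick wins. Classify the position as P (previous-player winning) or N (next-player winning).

N-position

Write each in binary and XOR column by column:
  01000  (8)
  10100  (20)
  10000  (16)
  01010  (10)
  -----
  00110  (6)
The nim-sum is 6 ≠ 0, so this is an N-position: the player to move can win.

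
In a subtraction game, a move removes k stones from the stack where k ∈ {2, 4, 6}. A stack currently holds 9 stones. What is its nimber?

Grundy values for subtraction set {2, 4, 6}:
k:     0  1  2  3  4  5  6  7  8  9
g(k):  0  0  1  1  2  2  3  3  0  0
So g(9) = 0.

0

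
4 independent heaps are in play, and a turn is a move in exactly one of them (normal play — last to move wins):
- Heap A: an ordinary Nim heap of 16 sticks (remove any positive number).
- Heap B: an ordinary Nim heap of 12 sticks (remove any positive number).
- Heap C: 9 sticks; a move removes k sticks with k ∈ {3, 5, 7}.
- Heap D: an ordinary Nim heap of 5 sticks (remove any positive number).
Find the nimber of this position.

Heap A is a plain Nim heap of size 16, so its Grundy value is 16.
Heap B is a plain Nim heap of size 12, so its Grundy value is 12.
Build the Grundy sequence for heap C with g(k) = mex{g(k−s) : s ∈ {3, 5, 7}, s ≤ k}:
g(0) = mex{} = 0
g(1) = mex{} = 0
g(2) = mex{} = 0
g(3) = mex{0} = 1
g(4) = mex{0} = 1
g(5) = mex{0} = 1
g(6) = mex{0,1} = 2
g(7) = mex{0,1} = 2
g(8) = mex{0,1} = 2
g(9) = mex{0,1,2} = 3
So g(9) = 3.
Heap D is a plain Nim heap of size 5, so its Grundy value is 5.
By the Sprague-Grundy theorem, the Grundy value of a sum of independent games is the XOR of the component values.
Combined value = 16 ⊕ 12 ⊕ 3 ⊕ 5 = 26.

26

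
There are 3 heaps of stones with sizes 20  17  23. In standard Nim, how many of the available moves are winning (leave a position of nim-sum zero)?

3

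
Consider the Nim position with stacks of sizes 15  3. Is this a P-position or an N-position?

In binary:
  1111  (15)
  0011  (3)
  ----
  1100  (12)
The nim-sum is 12 ≠ 0, so this is an N-position: the player to move can win.

N-position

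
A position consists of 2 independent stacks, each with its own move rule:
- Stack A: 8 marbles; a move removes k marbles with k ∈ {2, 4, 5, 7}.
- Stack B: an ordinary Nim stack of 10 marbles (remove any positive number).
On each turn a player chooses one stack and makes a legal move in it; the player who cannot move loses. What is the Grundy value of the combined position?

14

Grundy values for stack A (subtraction set {2, 4, 5, 7}):
g(0) = mex{} = 0
g(1) = mex{} = 0
g(2) = mex{0} = 1
g(3) = mex{0} = 1
g(4) = mex{0,1} = 2
g(5) = mex{0,1} = 2
g(6) = mex{0,1,2} = 3
g(7) = mex{0,1,2} = 3
g(8) = mex{0,1,2,3} = 4
So g(8) = 4.
Stack B is a plain Nim stack of size 10, so its Grundy value is 10.
The value of a disjunctive sum is the nim-sum of the parts.
Combined value = 4 XOR 10 = 14.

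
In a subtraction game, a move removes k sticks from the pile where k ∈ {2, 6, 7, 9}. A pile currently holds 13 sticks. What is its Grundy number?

Compute g(0), g(1), … for moves {2, 6, 7, 9}:
k:     0  1  2  3  4  5  6  7  8  9 10 11 12 13
g(k):  0  0  1  1  0  0  1  1  2  2  3  3  2  2
So g(13) = 2.

2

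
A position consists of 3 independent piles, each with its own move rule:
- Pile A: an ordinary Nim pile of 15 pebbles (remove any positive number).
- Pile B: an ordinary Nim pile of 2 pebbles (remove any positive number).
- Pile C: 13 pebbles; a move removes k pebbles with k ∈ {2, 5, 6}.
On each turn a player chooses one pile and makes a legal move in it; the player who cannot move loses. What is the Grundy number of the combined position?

12

Pile A is a plain Nim pile of size 15, so its Grundy value is 15.
Pile B is a plain Nim pile of size 2, so its Grundy value is 2.
Build the Grundy sequence for pile C with g(k) = mex{g(k−s) : s ∈ {2, 5, 6}, s ≤ k}:
g(0) = mex{} = 0
g(1) = mex{} = 0
g(2) = mex{0} = 1
g(3) = mex{0} = 1
g(4) = mex{1} = 0
g(5) = mex{0,1} = 2
g(6) = mex{0} = 1
g(7) = mex{0,1,2} = 3
g(8) = mex{1} = 0
g(9) = mex{0,1,3} = 2
g(10) = mex{0,2} = 1
g(11) = mex{1,2} = 0
g(12) = mex{1,3} = 0
g(13) = mex{0,3} = 1
So g(13) = 1.
The value of a disjunctive sum is the nim-sum of the parts.
Combined value = 15 ⊕ 2 ⊕ 1 = 12.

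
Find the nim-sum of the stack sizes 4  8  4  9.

Compute the nim-sum pairwise:
4 XOR 8 = 12
12 XOR 4 = 8
8 XOR 9 = 1

1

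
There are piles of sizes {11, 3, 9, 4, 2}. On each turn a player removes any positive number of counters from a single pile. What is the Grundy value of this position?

7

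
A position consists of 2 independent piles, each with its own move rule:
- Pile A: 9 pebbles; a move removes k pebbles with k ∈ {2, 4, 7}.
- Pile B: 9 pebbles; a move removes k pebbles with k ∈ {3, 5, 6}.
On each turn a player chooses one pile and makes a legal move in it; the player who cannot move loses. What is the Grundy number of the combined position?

0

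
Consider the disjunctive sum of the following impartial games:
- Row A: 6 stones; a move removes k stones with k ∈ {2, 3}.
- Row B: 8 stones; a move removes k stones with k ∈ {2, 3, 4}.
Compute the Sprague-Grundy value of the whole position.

Grundy values for row A (subtraction set {2, 3}):
k:     0  1  2  3  4  5  6
g(k):  0  0  1  1  2  0  0
So g(6) = 0.
Grundy values for row B (subtraction set {2, 3, 4}):
k:     0  1  2  3  4  5  6  7  8
g(k):  0  0  1  1  2  2  0  0  1
So g(8) = 1.
By the Sprague-Grundy theorem, the Grundy value of a sum of independent games is the XOR of the component values.
Combined value = 0 ⊕ 1 = 1.

1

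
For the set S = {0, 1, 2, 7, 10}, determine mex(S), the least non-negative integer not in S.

The values 0, 1, 2 are all present; 3 is the first non-negative integer missing from the set.

3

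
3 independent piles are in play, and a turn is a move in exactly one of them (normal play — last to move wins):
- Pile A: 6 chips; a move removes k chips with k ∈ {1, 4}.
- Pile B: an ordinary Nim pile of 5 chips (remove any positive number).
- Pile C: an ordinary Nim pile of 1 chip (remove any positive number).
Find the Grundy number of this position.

For pile A, compute g(0), g(1), … with moves {1, 4}:
k:     0  1  2  3  4  5  6
g(k):  0  1  0  1  2  0  1
So g(6) = 1.
Pile B is a plain Nim pile of size 5, so its Grundy value is 5.
Pile C is a plain Nim pile of size 1, so its Grundy value is 1.
The value of a disjunctive sum is the nim-sum of the parts.
Combined value = 1 ⊕ 5 ⊕ 1 = 5.

5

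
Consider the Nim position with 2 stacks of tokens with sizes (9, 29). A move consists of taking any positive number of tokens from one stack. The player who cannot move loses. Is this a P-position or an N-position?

Compute the nim-sum pairwise:
9 ^ 29 = 20
The nim-sum is 20 ≠ 0, so this is an N-position: the player to move can win.

N-position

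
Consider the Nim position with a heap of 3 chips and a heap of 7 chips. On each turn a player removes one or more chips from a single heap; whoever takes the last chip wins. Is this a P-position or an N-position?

Write each in binary and XOR column by column:
  011  (3)
  111  (7)
  ---
  100  (4)
The nim-sum is 4 ≠ 0, so this is an N-position: the player to move can win.

N-position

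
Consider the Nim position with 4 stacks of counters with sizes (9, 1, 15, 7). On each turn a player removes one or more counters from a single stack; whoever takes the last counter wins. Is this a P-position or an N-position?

Compute the nim-sum pairwise:
9 ⊕ 1 = 8
8 ⊕ 15 = 7
7 ⊕ 7 = 0
The nim-sum is 0, so this is a P-position: the player to move is in a losing position under optimal play.

P-position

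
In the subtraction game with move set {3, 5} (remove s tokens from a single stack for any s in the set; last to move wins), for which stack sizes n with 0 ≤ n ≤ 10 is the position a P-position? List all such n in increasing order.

0, 1, 2, 8, 9, 10

Grundy values for subtraction set {3, 5}:
k:     0  1  2  3  4  5  6  7  8  9 10
g(k):  0  0  0  1  1  1  2  2  0  0  0
The P-positions (g = 0) in 0..10 are 0, 1, 2, 8, 9, 10.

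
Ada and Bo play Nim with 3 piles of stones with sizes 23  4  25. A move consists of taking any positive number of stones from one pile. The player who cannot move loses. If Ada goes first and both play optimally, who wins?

Ada wins

Write each in binary and XOR column by column:
  10111  (23)
  00100  (4)
  11001  (25)
  -----
  01010  (10)
The nim-sum is 10 ≠ 0, so this is an N-position: the player to move can win; Ada has a winning move.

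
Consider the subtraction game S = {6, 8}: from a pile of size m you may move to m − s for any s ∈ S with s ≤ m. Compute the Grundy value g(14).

Grundy values for subtraction set {6, 8}:
k:     0  1  2  3  4  5  6  7  8  9 10 11 12 13 14
g(k):  0  0  0  0  0  0  1  1  1  1  1  1  2  2  0
So g(14) = 0.

0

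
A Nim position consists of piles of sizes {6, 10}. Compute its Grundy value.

12

Compute the nim-sum pairwise:
6 XOR 10 = 12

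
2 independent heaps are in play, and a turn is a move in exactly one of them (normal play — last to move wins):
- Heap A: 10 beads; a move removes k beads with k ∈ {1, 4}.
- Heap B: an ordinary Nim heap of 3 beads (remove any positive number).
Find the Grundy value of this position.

3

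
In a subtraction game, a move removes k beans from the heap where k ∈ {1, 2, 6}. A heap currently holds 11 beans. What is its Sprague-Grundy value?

1

Build the Grundy sequence with g(k) = mex{g(k−s) : s ∈ {1, 2, 6}, s ≤ k}:
k:     0  1  2  3  4  5  6  7  8  9 10 11
g(k):  0  1  2  0  1  2  3  0  1  2  0  1
So g(11) = 1.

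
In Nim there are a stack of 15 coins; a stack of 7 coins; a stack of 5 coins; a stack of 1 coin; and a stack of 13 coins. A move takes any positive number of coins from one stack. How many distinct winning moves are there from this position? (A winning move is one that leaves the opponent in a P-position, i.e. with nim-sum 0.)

In binary:
  1111  (15)
  0111  (7)
  0101  (5)
  0001  (1)
  1101  (13)
  ----
  0001  (1)
The overall nim-sum is X = 1. A stack of size p has a winning move iff p XOR X < p (reduce it to p XOR X).
  15: 15 XOR 1 = 14 < 15 — winning move (to 14).
  7: 7 XOR 1 = 6 < 7 — winning move (to 6).
  5: 5 XOR 1 = 4 < 5 — winning move (to 4).
  1: 1 XOR 1 = 0 < 1 — winning move (to 0).
  13: 13 XOR 1 = 12 < 13 — winning move (to 12).
That gives 5 winning moves.

5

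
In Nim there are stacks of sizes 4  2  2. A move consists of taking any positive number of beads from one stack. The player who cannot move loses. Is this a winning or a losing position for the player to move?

Compute the nim-sum pairwise:
4 XOR 2 = 6
6 XOR 2 = 4
The nim-sum is 4 ≠ 0, so this is an N-position: the player to move can win.

Winning position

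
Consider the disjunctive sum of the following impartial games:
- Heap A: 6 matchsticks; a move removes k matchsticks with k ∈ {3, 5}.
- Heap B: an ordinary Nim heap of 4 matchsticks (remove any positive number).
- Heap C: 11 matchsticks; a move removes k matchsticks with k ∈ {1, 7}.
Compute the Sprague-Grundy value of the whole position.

7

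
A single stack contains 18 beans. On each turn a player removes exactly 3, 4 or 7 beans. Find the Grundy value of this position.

Compute g(0), g(1), … for moves {3, 4, 7}:
k:     0  1  2  3  4  5  6  7  8  9 10 11 12 13 14 15 16 17 18
g(k):  0  0  0  1  1  1  2  2  2  3  0  0  0  1  1  1  2  2  2
So g(18) = 2.

2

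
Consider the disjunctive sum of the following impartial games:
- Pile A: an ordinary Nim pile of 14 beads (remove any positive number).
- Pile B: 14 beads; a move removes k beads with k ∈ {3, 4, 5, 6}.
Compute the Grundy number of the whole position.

15

Pile A is a plain Nim pile of size 14, so its Grundy value is 14.
Build the Grundy sequence for pile B with g(k) = mex{g(k−s) : s ∈ {3, 4, 5, 6}, s ≤ k}:
g(0) = mex{} = 0
g(1) = mex{} = 0
g(2) = mex{} = 0
g(3) = mex{0} = 1
g(4) = mex{0} = 1
g(5) = mex{0} = 1
g(6) = mex{0,1} = 2
g(7) = mex{0,1} = 2
g(8) = mex{0,1} = 2
g(9) = mex{1,2} = 0
g(10) = mex{1,2} = 0
g(11) = mex{1,2} = 0
g(12) = mex{0,2} = 1
g(13) = mex{0,2} = 1
g(14) = mex{0,2} = 1
So g(14) = 1.
The value of a disjunctive sum is the nim-sum of the parts.
Combined value = 14 XOR 1 = 15.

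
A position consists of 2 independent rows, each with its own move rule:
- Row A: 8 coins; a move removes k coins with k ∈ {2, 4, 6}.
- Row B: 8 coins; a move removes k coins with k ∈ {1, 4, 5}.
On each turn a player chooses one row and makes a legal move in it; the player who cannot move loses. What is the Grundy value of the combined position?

0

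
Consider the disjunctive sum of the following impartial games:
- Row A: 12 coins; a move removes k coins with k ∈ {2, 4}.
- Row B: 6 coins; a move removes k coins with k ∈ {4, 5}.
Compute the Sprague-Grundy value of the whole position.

1

Grundy values for row A (subtraction set {2, 4}):
k:     0  1  2  3  4  5  6  7  8  9 10 11 12
g(k):  0  0  1  1  2  2  0  0  1  1  2  2  0
So g(12) = 0.
Build the Grundy sequence for row B with g(k) = mex{g(k−s) : s ∈ {4, 5}, s ≤ k}:
k:     0  1  2  3  4  5  6
g(k):  0  0  0  0  1  1  1
So g(6) = 1.
By the Sprague-Grundy theorem, the Grundy value of a sum of independent games is the XOR of the component values.
Combined value = 0 XOR 1 = 1.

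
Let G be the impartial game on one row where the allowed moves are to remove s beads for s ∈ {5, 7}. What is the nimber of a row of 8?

1

Grundy values for subtraction set {5, 7}:
g(0) = mex{} = 0
g(1) = mex{} = 0
g(2) = mex{} = 0
g(3) = mex{} = 0
g(4) = mex{} = 0
g(5) = mex{0} = 1
g(6) = mex{0} = 1
g(7) = mex{0} = 1
g(8) = mex{0} = 1
So g(8) = 1.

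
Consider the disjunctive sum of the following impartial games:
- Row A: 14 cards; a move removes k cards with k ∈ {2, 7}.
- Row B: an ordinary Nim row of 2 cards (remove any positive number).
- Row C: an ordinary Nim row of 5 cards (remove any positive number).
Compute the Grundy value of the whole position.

Grundy values for row A (subtraction set {2, 7}):
g(0) = mex{} = 0
g(1) = mex{} = 0
g(2) = mex{0} = 1
g(3) = mex{0} = 1
g(4) = mex{1} = 0
g(5) = mex{1} = 0
g(6) = mex{0} = 1
g(7) = mex{0} = 1
g(8) = mex{0,1} = 2
g(9) = mex{1} = 0
g(10) = mex{1,2} = 0
g(11) = mex{0} = 1
g(12) = mex{0} = 1
g(13) = mex{1} = 0
g(14) = mex{1} = 0
So g(14) = 0.
Row B is a plain Nim row of size 2, so its Grundy value is 2.
Row C is a plain Nim row of size 5, so its Grundy value is 5.
The value of a disjunctive sum is the nim-sum of the parts.
Combined value = 0 XOR 2 XOR 5 = 7.

7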